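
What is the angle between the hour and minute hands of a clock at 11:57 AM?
Hour hand position: 11 x 30 + 57 x 0.5 = 358.5 degrees
Minute hand position: 57 x 6 = 342 degrees
Difference: |358.5 - 342| = 16.5 degrees
The angle between the hands is 16.5 degrees

Final answer: 16.5 degrees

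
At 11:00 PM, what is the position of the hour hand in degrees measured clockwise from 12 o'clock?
The hour hand moves 30 degrees per hour and 0.5 degrees per minute.
At 11:00: (11) x 30 + 0 x 0.5 = 330 + 0 = 330 degrees

Final answer: 330 degrees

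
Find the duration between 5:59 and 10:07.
From 5:59 to 10:07:
(10 x 60 + 7) - (5 x 60 + 59) = 607 - 359 = 248 minutes
= 4 hours and 8 minutes

Final answer: 4 hours and 8 minutes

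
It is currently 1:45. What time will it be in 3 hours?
Starting time: 1:45
Adding 0 minutes to 45 minutes: 45 + 0 = 45 minutes
Adding 3 hours: 1 + 3 = 4
Final time: 4:45

Final answer: 4:45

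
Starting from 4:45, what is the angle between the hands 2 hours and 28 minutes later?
First find the time 2 hours and 28 minutes after 4:45.
Total minutes: 4 x 60 + 45 + 2 x 60 + 28 = 433.
433 mod 720 = 433 minutes = 7:13.
Now compute the angle at 7:13:
Hour hand: 7 x 30 + 13 x 0.5 = 216.5 degrees
Minute hand: 13 x 6 = 78 degrees
Difference: |216.5 - 78| = 138.5 degrees
The angle is 138.5 degrees

Final answer: 138.5 degrees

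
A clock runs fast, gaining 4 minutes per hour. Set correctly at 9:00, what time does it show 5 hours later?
For every 60 true minutes, the faulty clock advances 60 + 4 = 64 minutes.
True elapsed: 5 hours = 300 minutes.
Faulty clock advances: 300 x 64/60 = 320 minutes (drift: 20 minutes ahead).
Shown time: 9:00 + 320 minutes = 2:20.

Final answer: 2:20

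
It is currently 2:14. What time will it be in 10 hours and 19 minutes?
Starting time: 2:14
Adding 19 minutes to 14 minutes: 14 + 19 = 33 minutes
Adding 10 hours: 2 + 10 = 12
Final time: 12:33

Final answer: 12:33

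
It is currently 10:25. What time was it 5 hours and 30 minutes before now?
Starting time: 10:25 = 625 total minutes past 12:00
Subtracting: 5 hours and 30 minutes = 330 minutes
625 - 330 = 295 minutes
= 4 hours and 55 minutes past 12:00 = 4:55

Final answer: 4:55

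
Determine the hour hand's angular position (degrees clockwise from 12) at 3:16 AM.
The hour hand moves 30 degrees per hour and 0.5 degrees per minute.
At 3:16: (3) x 30 + 16 x 0.5 = 90 + 8 = 98 degrees

Final answer: 98 degrees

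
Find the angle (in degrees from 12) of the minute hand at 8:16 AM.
The minute hand moves 6 degrees per minute.
At 8:16: 16 x 6 = 96 degrees

Final answer: 96 degrees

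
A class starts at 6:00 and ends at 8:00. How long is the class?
From 6:00 to 8:00:
(8 x 60 + 0) - (6 x 60 + 0) = 480 - 360 = 120 minutes
= 2 hours

Final answer: 2 hours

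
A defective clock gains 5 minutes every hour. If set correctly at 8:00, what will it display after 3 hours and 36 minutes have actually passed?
For every 60 true minutes, the faulty clock advances 60 + 5 = 65 minutes.
True elapsed: 3 hours and 36 minutes = 216 minutes.
Faulty clock advances: 216 x 65/60 = 234 minutes (drift: 18 minutes ahead).
Shown time: 8:00 + 234 minutes = 11:54.

Final answer: 11:54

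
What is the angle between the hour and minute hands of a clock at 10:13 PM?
Hour hand position: 10 x 30 + 13 x 0.5 = 306.5 degrees
Minute hand position: 13 x 6 = 78 degrees
Difference: |306.5 - 78| = 228.5 degrees
Since 228.5 > 180, the smaller angle is 360 - 228.5 = 131.5 degrees

Final answer: 131.5 degrees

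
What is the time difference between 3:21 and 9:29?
From 3:21 to 9:29:
(9 x 60 + 29) - (3 x 60 + 21) = 569 - 201 = 368 minutes
= 6 hours and 8 minutes

Final answer: 6 hours and 8 minutes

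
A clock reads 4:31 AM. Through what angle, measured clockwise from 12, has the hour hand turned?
The hour hand moves 30 degrees per hour and 0.5 degrees per minute.
At 4:31: (4) x 30 + 31 x 0.5 = 120 + 15.5 = 135.5 degrees

Final answer: 135.5 degrees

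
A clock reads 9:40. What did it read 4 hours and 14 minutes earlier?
Starting time: 9:40 = 580 total minutes past 12:00
Subtracting: 4 hours and 14 minutes = 254 minutes
580 - 254 = 326 minutes
= 5 hours and 26 minutes past 12:00 = 5:26

Final answer: 5:26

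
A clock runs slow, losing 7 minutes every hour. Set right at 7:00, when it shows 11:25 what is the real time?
For every 60 true minutes, the faulty clock advances 53 minutes, so 1 faulty-clock minute corresponds to 60/53 true minutes.
From 7:00 to 11:25 on the faulty dial is 265 minutes.
True elapsed: 265 x 60/53 = 300 minutes = 5 hours.
True time: 7:00 + 5 hours = 12:00.

Final answer: 12:00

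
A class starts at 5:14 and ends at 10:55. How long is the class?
From 5:14 to 10:55:
(10 x 60 + 55) - (5 x 60 + 14) = 655 - 314 = 341 minutes
= 5 hours and 41 minutes

Final answer: 5 hours and 41 minutes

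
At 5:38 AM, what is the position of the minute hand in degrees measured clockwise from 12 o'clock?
The minute hand moves 6 degrees per minute.
At 5:38: 38 x 6 = 228 degrees

Final answer: 228 degrees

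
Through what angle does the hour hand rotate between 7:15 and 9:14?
The hour hand moves 0.5 degrees per minute.
Time elapsed: 9:14 - 7:15 = 119 minutes
Angular displacement: 119 x 0.5 = 59.5 degrees

Final answer: 59.5 degrees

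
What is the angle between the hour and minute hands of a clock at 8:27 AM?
Hour hand position: 8 x 30 + 27 x 0.5 = 253.5 degrees
Minute hand position: 27 x 6 = 162 degrees
Difference: |253.5 - 162| = 91.5 degrees
The angle between the hands is 91.5 degrees

Final answer: 91.5 degrees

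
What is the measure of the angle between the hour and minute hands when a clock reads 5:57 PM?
Hour hand position: 5 x 30 + 57 x 0.5 = 178.5 degrees
Minute hand position: 57 x 6 = 342 degrees
Difference: |178.5 - 342| = 163.5 degrees
The angle between the hands is 163.5 degrees

Final answer: 163.5 degrees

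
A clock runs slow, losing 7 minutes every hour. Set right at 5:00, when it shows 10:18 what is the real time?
For every 60 true minutes, the faulty clock advances 53 minutes, so 1 faulty-clock minute corresponds to 60/53 true minutes.
From 5:00 to 10:18 on the faulty dial is 318 minutes.
True elapsed: 318 x 60/53 = 360 minutes = 6 hours.
True time: 5:00 + 6 hours = 11:00.

Final answer: 11:00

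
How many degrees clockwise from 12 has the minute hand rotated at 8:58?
The minute hand moves 6 degrees per minute.
At 8:58: 58 x 6 = 348 degrees

Final answer: 348 degrees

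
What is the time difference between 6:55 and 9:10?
From 6:55 to 9:10:
(9 x 60 + 10) - (6 x 60 + 55) = 550 - 415 = 135 minutes
= 2 hours and 15 minutes

Final answer: 2 hours and 15 minutes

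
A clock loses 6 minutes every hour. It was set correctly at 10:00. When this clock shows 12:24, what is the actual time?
For every 60 true minutes, the faulty clock advances 54 minutes, so 1 faulty-clock minute corresponds to 60/54 true minutes.
From 10:00 to 12:24 on the faulty dial is 144 minutes.
True elapsed: 144 x 60/54 = 160 minutes = 2 hours and 40 minutes.
True time: 10:00 + 2 hours and 40 minutes = 12:40.

Final answer: 12:40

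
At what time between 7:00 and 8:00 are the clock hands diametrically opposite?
For hands to be 180 degrees apart: |30H - 5.5t| = 180
With H = 7: t = (30 x 7 + 180)/5.5 = 70.91 or t = (30 x 7 - 180)/5.5 = 5.45
First valid solution (0 < t < 60): t = 5.45 minutes
The hands are opposite at 5.45 minutes past 7:00.

Final answer: 5.45 minutes past 7:00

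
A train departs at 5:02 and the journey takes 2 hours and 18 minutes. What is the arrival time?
Starting time: 5:02
Adding 18 minutes to 2 minutes: 2 + 18 = 20 minutes
Adding 2 hours: 5 + 2 = 7
Final time: 7:20

Final answer: 7:20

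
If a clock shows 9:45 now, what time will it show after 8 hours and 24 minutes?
Starting time: 9:45
Adding 24 minutes to 45 minutes: 45 + 24 = 69 minutes = 1 hour and 9 minutes
Adding 8 hours: 9 + 8 + 1 (carry) = 18 - 12 = 6
Final time: 6:09

Final answer: 6:09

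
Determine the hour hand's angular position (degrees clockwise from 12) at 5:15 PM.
The hour hand moves 30 degrees per hour and 0.5 degrees per minute.
At 5:15: (5) x 30 + 15 x 0.5 = 150 + 7.5 = 157.5 degrees

Final answer: 157.5 degrees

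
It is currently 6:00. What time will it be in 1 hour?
Starting time: 6:00
Adding 0 minutes to 0 minutes: 0 + 0 = 0 minutes
Adding 1 hour: 6 + 1 = 7
Final time: 7:00

Final answer: 7:00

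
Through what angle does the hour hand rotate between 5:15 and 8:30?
The hour hand moves 0.5 degrees per minute.
Time elapsed: 8:30 - 5:15 = 195 minutes
Angular displacement: 195 x 0.5 = 97.5 degrees

Final answer: 97.5 degrees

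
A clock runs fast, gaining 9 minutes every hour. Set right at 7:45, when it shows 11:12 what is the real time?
For every 60 true minutes, the faulty clock advances 69 minutes, so 1 faulty-clock minute corresponds to 60/69 true minutes.
From 7:45 to 11:12 on the faulty dial is 207 minutes.
True elapsed: 207 x 60/69 = 180 minutes = 3 hours.
True time: 7:45 + 3 hours = 10:45.

Final answer: 10:45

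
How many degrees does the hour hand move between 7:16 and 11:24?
The hour hand moves 0.5 degrees per minute.
Time elapsed: 11:24 - 7:16 = 248 minutes
Angular displacement: 248 x 0.5 = 124 degrees

Final answer: 124 degrees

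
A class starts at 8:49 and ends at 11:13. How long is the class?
From 8:49 to 11:13:
(11 x 60 + 13) - (8 x 60 + 49) = 673 - 529 = 144 minutes
= 2 hours and 24 minutes

Final answer: 2 hours and 24 minutes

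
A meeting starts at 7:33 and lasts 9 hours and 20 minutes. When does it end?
Starting time: 7:33
Adding 20 minutes to 33 minutes: 33 + 20 = 53 minutes
Adding 9 hours: 7 + 9 = 16 - 12 = 4
Final time: 4:53

Final answer: 4:53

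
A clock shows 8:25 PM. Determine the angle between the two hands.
Hour hand position: 8 x 30 + 25 x 0.5 = 252.5 degrees
Minute hand position: 25 x 6 = 150 degrees
Difference: |252.5 - 150| = 102.5 degrees
The angle between the hands is 102.5 degrees

Final answer: 102.5 degrees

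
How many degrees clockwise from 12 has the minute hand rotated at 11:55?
The minute hand moves 6 degrees per minute.
At 11:55: 55 x 6 = 330 degrees

Final answer: 330 degrees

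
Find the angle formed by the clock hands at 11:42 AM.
Hour hand position: 11 x 30 + 42 x 0.5 = 351 degrees
Minute hand position: 42 x 6 = 252 degrees
Difference: |351 - 252| = 99 degrees
The angle between the hands is 99 degrees

Final answer: 99 degrees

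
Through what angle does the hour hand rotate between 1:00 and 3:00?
The hour hand moves 0.5 degrees per minute.
Time elapsed: 3:00 - 1:00 = 120 minutes
Angular displacement: 120 x 0.5 = 60 degrees

Final answer: 60 degrees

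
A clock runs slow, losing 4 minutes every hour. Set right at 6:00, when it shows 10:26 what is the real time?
For every 60 true minutes, the faulty clock advances 56 minutes, so 1 faulty-clock minute corresponds to 60/56 true minutes.
From 6:00 to 10:26 on the faulty dial is 266 minutes.
True elapsed: 266 x 60/56 = 285 minutes = 4 hours and 45 minutes.
True time: 6:00 + 4 hours and 45 minutes = 10:45.

Final answer: 10:45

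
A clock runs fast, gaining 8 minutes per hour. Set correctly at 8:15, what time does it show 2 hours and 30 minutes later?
For every 60 true minutes, the faulty clock advances 60 + 8 = 68 minutes.
True elapsed: 2 hours and 30 minutes = 150 minutes.
Faulty clock advances: 150 x 68/60 = 170 minutes (drift: 20 minutes ahead).
Shown time: 8:15 + 170 minutes = 11:05.

Final answer: 11:05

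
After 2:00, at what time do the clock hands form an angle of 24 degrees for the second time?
At t minutes past 2:00, the hour hand is at 30 x 2 + 0.5t degrees and the minute hand is at 6t degrees.
The smaller angle between them is 24 degrees when |30H - 5.5t| = 24 or |30H - 5.5t| = 336.
With H = 2, solve 30 x 2 - 5.5t = +/- target for each target:
  t = (30 x 2 - 24) / 5.5 = 6.55
  t = (30 x 2 + 24) / 5.5 = 15.27
  t = (30 x 2 - 336) / 5.5 = -50.18 (outside (0, 60))
  t = (30 x 2 + 336) / 5.5 = 72 (outside (0, 60))
Valid solutions in (0, 60): {6.55, 15.27} minutes.
The second occurrence is t = 15.27 minutes.
The hands form a 24-degree angle at 15.27 minutes past 2:00.

Final answer: 15.27 minutes past 2:00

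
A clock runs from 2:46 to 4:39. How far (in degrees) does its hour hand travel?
The hour hand moves 0.5 degrees per minute.
Time elapsed: 4:39 - 2:46 = 113 minutes
Angular displacement: 113 x 0.5 = 56.5 degrees

Final answer: 56.5 degrees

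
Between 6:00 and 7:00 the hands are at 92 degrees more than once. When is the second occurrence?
At t minutes past 6:00, the hour hand is at 30 x 6 + 0.5t degrees and the minute hand is at 6t degrees.
The smaller angle between them is 92 degrees when |30H - 5.5t| = 92 or |30H - 5.5t| = 268.
With H = 6, solve 30 x 6 - 5.5t = +/- target for each target:
  t = (30 x 6 - 92) / 5.5 = 16
  t = (30 x 6 + 92) / 5.5 = 49.45
  t = (30 x 6 - 268) / 5.5 = -16 (outside (0, 60))
  t = (30 x 6 + 268) / 5.5 = 81.45 (outside (0, 60))
Valid solutions in (0, 60): {16, 49.45} minutes.
The second occurrence is t = 49.45 minutes.
The hands form a 92-degree angle at 49.45 minutes past 6:00.

Final answer: 49.45 minutes past 6:00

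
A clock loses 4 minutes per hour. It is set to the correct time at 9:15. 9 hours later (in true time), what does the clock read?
For every 60 true minutes, the faulty clock advances 60 - 4 = 56 minutes.
True elapsed: 9 hours = 540 minutes.
Faulty clock advances: 540 x 56/60 = 504 minutes (drift: 36 minutes behind).
Shown time: 9:15 + 504 minutes = 5:39.

Final answer: 5:39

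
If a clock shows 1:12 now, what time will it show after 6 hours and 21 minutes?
Starting time: 1:12
Adding 21 minutes to 12 minutes: 12 + 21 = 33 minutes
Adding 6 hours: 1 + 6 = 7
Final time: 7:33

Final answer: 7:33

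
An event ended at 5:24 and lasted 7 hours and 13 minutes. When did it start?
Starting time: 5:24 = 324 total minutes past 12:00
Subtracting: 7 hours and 13 minutes = 433 minutes
324 - 433 = -109 (negative, add 12 hours = 720) = 611 minutes
= 10 hours and 11 minutes past 12:00 = 10:11

Final answer: 10:11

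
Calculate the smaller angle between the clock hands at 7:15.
Hour hand position: 7 x 30 + 15 x 0.5 = 217.5 degrees
Minute hand position: 15 x 6 = 90 degrees
Difference: |217.5 - 90| = 127.5 degrees
The angle between the hands is 127.5 degrees

Final answer: 127.5 degrees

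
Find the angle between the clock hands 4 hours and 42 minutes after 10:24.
First find the time 4 hours and 42 minutes after 10:24.
Total minutes: 10 x 60 + 24 + 4 x 60 + 42 = 906.
906 mod 720 = 186 minutes = 3:06.
Now compute the angle at 3:06:
Hour hand: 3 x 30 + 6 x 0.5 = 93 degrees
Minute hand: 6 x 6 = 36 degrees
Difference: |93 - 36| = 57 degrees
The angle is 57 degrees

Final answer: 57 degrees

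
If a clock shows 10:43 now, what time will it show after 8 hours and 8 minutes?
Starting time: 10:43
Adding 8 minutes to 43 minutes: 43 + 8 = 51 minutes
Adding 8 hours: 10 + 8 = 18 - 12 = 6
Final time: 6:51

Final answer: 6:51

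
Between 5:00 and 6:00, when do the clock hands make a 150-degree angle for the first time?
At t minutes past 5:00, the hour hand is at 30 x 5 + 0.5t degrees and the minute hand is at 6t degrees.
The smaller angle between them is 150 degrees when |30H - 5.5t| = 150 or |30H - 5.5t| = 210.
With H = 5, solve 30 x 5 - 5.5t = +/- target for each target:
  t = (30 x 5 - 150) / 5.5 = 0 (outside (0, 60))
  t = (30 x 5 + 150) / 5.5 = 54.55
  t = (30 x 5 - 210) / 5.5 = -10.91 (outside (0, 60))
  t = (30 x 5 + 210) / 5.5 = 65.45 (outside (0, 60))
Valid solutions in (0, 60): {54.55} minutes.
The first occurrence is t = 54.55 minutes.
The hands form a 150-degree angle at 54.55 minutes past 5:00.

Final answer: 54.55 minutes past 5:00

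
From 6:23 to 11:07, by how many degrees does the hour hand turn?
The hour hand moves 0.5 degrees per minute.
Time elapsed: 11:07 - 6:23 = 284 minutes
Angular displacement: 284 x 0.5 = 142 degrees

Final answer: 142 degrees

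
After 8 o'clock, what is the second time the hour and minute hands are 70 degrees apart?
At t minutes past 8:00, the hour hand is at 30 x 8 + 0.5t degrees and the minute hand is at 6t degrees.
The smaller angle between them is 70 degrees when |30H - 5.5t| = 70 or |30H - 5.5t| = 290.
With H = 8, solve 30 x 8 - 5.5t = +/- target for each target:
  t = (30 x 8 - 70) / 5.5 = 30.91
  t = (30 x 8 + 70) / 5.5 = 56.36
  t = (30 x 8 - 290) / 5.5 = -9.09 (outside (0, 60))
  t = (30 x 8 + 290) / 5.5 = 96.36 (outside (0, 60))
Valid solutions in (0, 60): {30.91, 56.36} minutes.
The second occurrence is t = 56.36 minutes.
The hands form a 70-degree angle at 56.36 minutes past 8:00.

Final answer: 56.36 minutes past 8:00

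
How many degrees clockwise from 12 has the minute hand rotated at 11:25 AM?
The minute hand moves 6 degrees per minute.
At 11:25: 25 x 6 = 150 degrees

Final answer: 150 degrees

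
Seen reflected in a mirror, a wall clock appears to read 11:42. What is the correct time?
Reflection across the vertical (12-6) axis maps a hand at angle A degrees to (360 - A) degrees, which sends a reading of T minutes past 12:00 to (720 - T) minutes past 12:00.
Mirror reads 11:42 = 702 minutes past 12:00.
Actual time: (720 - 702) mod 720 = 18 minutes = 12:18.

Final answer: 12:18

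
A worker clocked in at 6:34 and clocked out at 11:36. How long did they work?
From 6:34 to 11:36:
(11 x 60 + 36) - (6 x 60 + 34) = 696 - 394 = 302 minutes
= 5 hours and 2 minutes

Final answer: 5 hours and 2 minutes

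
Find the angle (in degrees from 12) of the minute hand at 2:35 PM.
The minute hand moves 6 degrees per minute.
At 2:35: 35 x 6 = 210 degrees

Final answer: 210 degrees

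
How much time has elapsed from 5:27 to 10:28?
From 5:27 to 10:28:
(10 x 60 + 28) - (5 x 60 + 27) = 628 - 327 = 301 minutes
= 5 hours and 1 minute

Final answer: 5 hours and 1 minute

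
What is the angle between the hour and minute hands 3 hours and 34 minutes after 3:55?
First find the time 3 hours and 34 minutes after 3:55.
Total minutes: 3 x 60 + 55 + 3 x 60 + 34 = 449.
449 mod 720 = 449 minutes = 7:29.
Now compute the angle at 7:29:
Hour hand: 7 x 30 + 29 x 0.5 = 224.5 degrees
Minute hand: 29 x 6 = 174 degrees
Difference: |224.5 - 174| = 50.5 degrees
The angle is 50.5 degrees

Final answer: 50.5 degrees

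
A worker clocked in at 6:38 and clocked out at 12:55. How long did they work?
From 6:38 to 12:55:
(12 x 60 + 55) - (6 x 60 + 38) = 775 - 398 = 377 minutes
= 6 hours and 17 minutes

Final answer: 6 hours and 17 minutes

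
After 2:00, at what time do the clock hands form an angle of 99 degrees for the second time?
At t minutes past 2:00, the hour hand is at 30 x 2 + 0.5t degrees and the minute hand is at 6t degrees.
The smaller angle between them is 99 degrees when |30H - 5.5t| = 99 or |30H - 5.5t| = 261.
With H = 2, solve 30 x 2 - 5.5t = +/- target for each target:
  t = (30 x 2 - 99) / 5.5 = -7.09 (outside (0, 60))
  t = (30 x 2 + 99) / 5.5 = 28.91
  t = (30 x 2 - 261) / 5.5 = -36.55 (outside (0, 60))
  t = (30 x 2 + 261) / 5.5 = 58.36
Valid solutions in (0, 60): {28.91, 58.36} minutes.
The second occurrence is t = 58.36 minutes.
The hands form a 99-degree angle at 58.36 minutes past 2:00.

Final answer: 58.36 minutes past 2:00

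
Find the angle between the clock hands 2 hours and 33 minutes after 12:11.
First find the time 2 hours and 33 minutes after 12:11.
Total minutes: 12 x 60 + 11 + 2 x 60 + 33 = 884.
884 mod 720 = 164 minutes = 2:44.
Now compute the angle at 2:44:
Hour hand: 2 x 30 + 44 x 0.5 = 82 degrees
Minute hand: 44 x 6 = 264 degrees
Difference: |82 - 264| = 182 degrees
Smaller angle: 360 - 182 = 178 degrees

Final answer: 178 degrees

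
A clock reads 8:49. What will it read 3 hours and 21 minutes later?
Starting time: 8:49
Adding 21 minutes to 49 minutes: 49 + 21 = 70 minutes = 1 hour and 10 minutes
Adding 3 hours: 8 + 3 + 1 (carry) = 12
Final time: 12:10

Final answer: 12:10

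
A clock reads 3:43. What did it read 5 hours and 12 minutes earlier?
Starting time: 3:43 = 223 total minutes past 12:00
Subtracting: 5 hours and 12 minutes = 312 minutes
223 - 312 = -89 (negative, add 12 hours = 720) = 631 minutes
= 10 hours and 31 minutes past 12:00 = 10:31

Final answer: 10:31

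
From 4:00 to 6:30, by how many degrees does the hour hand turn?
The hour hand moves 0.5 degrees per minute.
Time elapsed: 6:30 - 4:00 = 150 minutes
Angular displacement: 150 x 0.5 = 75 degrees

Final answer: 75 degrees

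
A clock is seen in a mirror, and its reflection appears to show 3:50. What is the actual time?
Reflection across the vertical (12-6) axis maps a hand at angle A degrees to (360 - A) degrees, which sends a reading of T minutes past 12:00 to (720 - T) minutes past 12:00.
Mirror reads 3:50 = 230 minutes past 12:00.
Actual time: (720 - 230) mod 720 = 490 minutes = 8:10.

Final answer: 8:10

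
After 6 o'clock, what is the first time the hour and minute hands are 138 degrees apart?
At t minutes past 6:00, the hour hand is at 30 x 6 + 0.5t degrees and the minute hand is at 6t degrees.
The smaller angle between them is 138 degrees when |30H - 5.5t| = 138 or |30H - 5.5t| = 222.
With H = 6, solve 30 x 6 - 5.5t = +/- target for each target:
  t = (30 x 6 - 138) / 5.5 = 7.64
  t = (30 x 6 + 138) / 5.5 = 57.82
  t = (30 x 6 - 222) / 5.5 = -7.64 (outside (0, 60))
  t = (30 x 6 + 222) / 5.5 = 73.09 (outside (0, 60))
Valid solutions in (0, 60): {7.64, 57.82} minutes.
The first occurrence is t = 7.64 minutes.
The hands form a 138-degree angle at 7.64 minutes past 6:00.

Final answer: 7.64 minutes past 6:00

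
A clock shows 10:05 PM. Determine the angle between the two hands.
Hour hand position: 10 x 30 + 5 x 0.5 = 302.5 degrees
Minute hand position: 5 x 6 = 30 degrees
Difference: |302.5 - 30| = 272.5 degrees
Since 272.5 > 180, the smaller angle is 360 - 272.5 = 87.5 degrees

Final answer: 87.5 degrees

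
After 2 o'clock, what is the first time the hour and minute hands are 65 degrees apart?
At t minutes past 2:00, the hour hand is at 30 x 2 + 0.5t degrees and the minute hand is at 6t degrees.
The smaller angle between them is 65 degrees when |30H - 5.5t| = 65 or |30H - 5.5t| = 295.
With H = 2, solve 30 x 2 - 5.5t = +/- target for each target:
  t = (30 x 2 - 65) / 5.5 = -0.91 (outside (0, 60))
  t = (30 x 2 + 65) / 5.5 = 22.73
  t = (30 x 2 - 295) / 5.5 = -42.73 (outside (0, 60))
  t = (30 x 2 + 295) / 5.5 = 64.55 (outside (0, 60))
Valid solutions in (0, 60): {22.73} minutes.
The first occurrence is t = 22.73 minutes.
The hands form a 65-degree angle at 22.73 minutes past 2:00.

Final answer: 22.73 minutes past 2:00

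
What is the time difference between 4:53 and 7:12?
From 4:53 to 7:12:
(7 x 60 + 12) - (4 x 60 + 53) = 432 - 293 = 139 minutes
= 2 hours and 19 minutes

Final answer: 2 hours and 19 minutes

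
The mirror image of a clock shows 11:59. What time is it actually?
Reflection across the vertical (12-6) axis maps a hand at angle A degrees to (360 - A) degrees, which sends a reading of T minutes past 12:00 to (720 - T) minutes past 12:00.
Mirror reads 11:59 = 719 minutes past 12:00.
Actual time: (720 - 719) mod 720 = 1 minutes = 12:01.

Final answer: 12:01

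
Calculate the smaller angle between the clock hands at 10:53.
Hour hand position: 10 x 30 + 53 x 0.5 = 326.5 degrees
Minute hand position: 53 x 6 = 318 degrees
Difference: |326.5 - 318| = 8.5 degrees
The angle between the hands is 8.5 degrees

Final answer: 8.5 degrees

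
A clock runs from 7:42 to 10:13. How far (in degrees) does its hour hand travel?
The hour hand moves 0.5 degrees per minute.
Time elapsed: 10:13 - 7:42 = 151 minutes
Angular displacement: 151 x 0.5 = 75.5 degrees

Final answer: 75.5 degrees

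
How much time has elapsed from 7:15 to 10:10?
From 7:15 to 10:10:
(10 x 60 + 10) - (7 x 60 + 15) = 610 - 435 = 175 minutes
= 2 hours and 55 minutes

Final answer: 2 hours and 55 minutes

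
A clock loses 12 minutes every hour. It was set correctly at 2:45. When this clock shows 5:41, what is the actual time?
For every 60 true minutes, the faulty clock advances 48 minutes, so 1 faulty-clock minute corresponds to 60/48 true minutes.
From 2:45 to 5:41 on the faulty dial is 176 minutes.
True elapsed: 176 x 60/48 = 220 minutes = 3 hours and 40 minutes.
True time: 2:45 + 3 hours and 40 minutes = 6:25.

Final answer: 6:25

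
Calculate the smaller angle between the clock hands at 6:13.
Hour hand position: 6 x 30 + 13 x 0.5 = 186.5 degrees
Minute hand position: 13 x 6 = 78 degrees
Difference: |186.5 - 78| = 108.5 degrees
The angle between the hands is 108.5 degrees

Final answer: 108.5 degrees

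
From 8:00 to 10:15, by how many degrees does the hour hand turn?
The hour hand moves 0.5 degrees per minute.
Time elapsed: 10:15 - 8:00 = 135 minutes
Angular displacement: 135 x 0.5 = 67.5 degrees

Final answer: 67.5 degrees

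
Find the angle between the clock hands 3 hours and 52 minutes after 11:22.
First find the time 3 hours and 52 minutes after 11:22.
Total minutes: 11 x 60 + 22 + 3 x 60 + 52 = 914.
914 mod 720 = 194 minutes = 3:14.
Now compute the angle at 3:14:
Hour hand: 3 x 30 + 14 x 0.5 = 97 degrees
Minute hand: 14 x 6 = 84 degrees
Difference: |97 - 84| = 13 degrees
The angle is 13 degrees

Final answer: 13 degrees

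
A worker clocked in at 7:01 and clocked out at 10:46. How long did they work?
From 7:01 to 10:46:
(10 x 60 + 46) - (7 x 60 + 1) = 646 - 421 = 225 minutes
= 3 hours and 45 minutes

Final answer: 3 hours and 45 minutes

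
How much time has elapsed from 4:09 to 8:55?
From 4:09 to 8:55:
(8 x 60 + 55) - (4 x 60 + 9) = 535 - 249 = 286 minutes
= 4 hours and 46 minutes

Final answer: 4 hours and 46 minutes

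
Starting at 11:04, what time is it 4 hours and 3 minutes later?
Starting time: 11:04
Adding 3 minutes to 4 minutes: 4 + 3 = 7 minutes
Adding 4 hours: 11 + 4 = 15 - 12 = 3
Final time: 3:07

Final answer: 3:07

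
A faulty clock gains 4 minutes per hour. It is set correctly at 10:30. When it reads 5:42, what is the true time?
For every 60 true minutes, the faulty clock advances 64 minutes, so 1 faulty-clock minute corresponds to 60/64 true minutes.
From 10:30 to 5:42 on the faulty dial is 432 minutes.
True elapsed: 432 x 60/64 = 405 minutes = 6 hours and 45 minutes.
True time: 10:30 + 6 hours and 45 minutes = 5:15.

Final answer: 5:15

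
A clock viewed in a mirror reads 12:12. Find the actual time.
Reflection across the vertical (12-6) axis maps a hand at angle A degrees to (360 - A) degrees, which sends a reading of T minutes past 12:00 to (720 - T) minutes past 12:00.
Mirror reads 12:12 = 12 minutes past 12:00.
Actual time: (720 - 12) mod 720 = 708 minutes = 11:48.

Final answer: 11:48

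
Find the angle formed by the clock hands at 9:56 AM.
Hour hand position: 9 x 30 + 56 x 0.5 = 298 degrees
Minute hand position: 56 x 6 = 336 degrees
Difference: |298 - 336| = 38 degrees
The angle between the hands is 38 degrees

Final answer: 38 degrees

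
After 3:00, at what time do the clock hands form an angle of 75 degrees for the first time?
At t minutes past 3:00, the hour hand is at 30 x 3 + 0.5t degrees and the minute hand is at 6t degrees.
The smaller angle between them is 75 degrees when |30H - 5.5t| = 75 or |30H - 5.5t| = 285.
With H = 3, solve 30 x 3 - 5.5t = +/- target for each target:
  t = (30 x 3 - 75) / 5.5 = 2.73
  t = (30 x 3 + 75) / 5.5 = 30
  t = (30 x 3 - 285) / 5.5 = -35.45 (outside (0, 60))
  t = (30 x 3 + 285) / 5.5 = 68.18 (outside (0, 60))
Valid solutions in (0, 60): {2.73, 30} minutes.
The first occurrence is t = 2.73 minutes.
The hands form a 75-degree angle at 2.73 minutes past 3:00.

Final answer: 2.73 minutes past 3:00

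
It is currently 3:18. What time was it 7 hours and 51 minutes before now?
Starting time: 3:18 = 198 total minutes past 12:00
Subtracting: 7 hours and 51 minutes = 471 minutes
198 - 471 = -273 (negative, add 12 hours = 720) = 447 minutes
= 7 hours and 27 minutes past 12:00 = 7:27

Final answer: 7:27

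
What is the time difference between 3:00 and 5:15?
From 3:00 to 5:15:
(5 x 60 + 15) - (3 x 60 + 0) = 315 - 180 = 135 minutes
= 2 hours and 15 minutes

Final answer: 2 hours and 15 minutes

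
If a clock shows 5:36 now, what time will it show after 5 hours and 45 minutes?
Starting time: 5:36
Adding 45 minutes to 36 minutes: 36 + 45 = 81 minutes = 1 hour and 21 minutes
Adding 5 hours: 5 + 5 + 1 (carry) = 11
Final time: 11:21

Final answer: 11:21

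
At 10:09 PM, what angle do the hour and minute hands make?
Hour hand position: 10 x 30 + 9 x 0.5 = 304.5 degrees
Minute hand position: 9 x 6 = 54 degrees
Difference: |304.5 - 54| = 250.5 degrees
Since 250.5 > 180, the smaller angle is 360 - 250.5 = 109.5 degrees

Final answer: 109.5 degrees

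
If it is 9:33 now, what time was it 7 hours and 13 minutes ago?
Starting time: 9:33 = 573 total minutes past 12:00
Subtracting: 7 hours and 13 minutes = 433 minutes
573 - 433 = 140 minutes
= 2 hours and 20 minutes past 12:00 = 2:20

Final answer: 2:20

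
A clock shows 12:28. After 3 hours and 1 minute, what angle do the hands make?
First find the time 3 hours and 1 minute after 12:28.
Total minutes: 12 x 60 + 28 + 3 x 60 + 1 = 929.
929 mod 720 = 209 minutes = 3:29.
Now compute the angle at 3:29:
Hour hand: 3 x 30 + 29 x 0.5 = 104.5 degrees
Minute hand: 29 x 6 = 174 degrees
Difference: |104.5 - 174| = 69.5 degrees
The angle is 69.5 degrees

Final answer: 69.5 degrees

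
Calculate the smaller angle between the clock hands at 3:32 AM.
Hour hand position: 3 x 30 + 32 x 0.5 = 106 degrees
Minute hand position: 32 x 6 = 192 degrees
Difference: |106 - 192| = 86 degrees
The angle between the hands is 86 degrees

Final answer: 86 degrees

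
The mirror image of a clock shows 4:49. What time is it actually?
Reflection across the vertical (12-6) axis maps a hand at angle A degrees to (360 - A) degrees, which sends a reading of T minutes past 12:00 to (720 - T) minutes past 12:00.
Mirror reads 4:49 = 289 minutes past 12:00.
Actual time: (720 - 289) mod 720 = 431 minutes = 7:11.

Final answer: 7:11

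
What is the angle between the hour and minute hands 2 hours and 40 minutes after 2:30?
First find the time 2 hours and 40 minutes after 2:30.
Total minutes: 2 x 60 + 30 + 2 x 60 + 40 = 310.
310 mod 720 = 310 minutes = 5:10.
Now compute the angle at 5:10:
Hour hand: 5 x 30 + 10 x 0.5 = 155 degrees
Minute hand: 10 x 6 = 60 degrees
Difference: |155 - 60| = 95 degrees
The angle is 95 degrees

Final answer: 95 degrees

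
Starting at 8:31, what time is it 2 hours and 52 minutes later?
Starting time: 8:31
Adding 52 minutes to 31 minutes: 31 + 52 = 83 minutes = 1 hour and 23 minutes
Adding 2 hours: 8 + 2 + 1 (carry) = 11
Final time: 11:23

Final answer: 11:23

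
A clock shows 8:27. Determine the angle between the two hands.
Hour hand position: 8 x 30 + 27 x 0.5 = 253.5 degrees
Minute hand position: 27 x 6 = 162 degrees
Difference: |253.5 - 162| = 91.5 degrees
The angle between the hands is 91.5 degrees

Final answer: 91.5 degrees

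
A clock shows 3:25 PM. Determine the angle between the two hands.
Hour hand position: 3 x 30 + 25 x 0.5 = 102.5 degrees
Minute hand position: 25 x 6 = 150 degrees
Difference: |102.5 - 150| = 47.5 degrees
The angle between the hands is 47.5 degrees

Final answer: 47.5 degrees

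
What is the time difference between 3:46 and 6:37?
From 3:46 to 6:37:
(6 x 60 + 37) - (3 x 60 + 46) = 397 - 226 = 171 minutes
= 2 hours and 51 minutes

Final answer: 2 hours and 51 minutes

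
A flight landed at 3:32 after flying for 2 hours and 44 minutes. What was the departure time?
Starting time: 3:32 = 212 total minutes past 12:00
Subtracting: 2 hours and 44 minutes = 164 minutes
212 - 164 = 48 minutes
= 48 minutes past 12:00 = 12:48

Final answer: 12:48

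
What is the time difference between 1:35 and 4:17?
From 1:35 to 4:17:
(4 x 60 + 17) - (1 x 60 + 35) = 257 - 95 = 162 minutes
= 2 hours and 42 minutes

Final answer: 2 hours and 42 minutes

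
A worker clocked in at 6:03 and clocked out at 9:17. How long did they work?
From 6:03 to 9:17:
(9 x 60 + 17) - (6 x 60 + 3) = 557 - 363 = 194 minutes
= 3 hours and 14 minutes

Final answer: 3 hours and 14 minutes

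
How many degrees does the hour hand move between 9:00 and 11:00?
The hour hand moves 0.5 degrees per minute.
Time elapsed: 11:00 - 9:00 = 120 minutes
Angular displacement: 120 x 0.5 = 60 degrees

Final answer: 60 degrees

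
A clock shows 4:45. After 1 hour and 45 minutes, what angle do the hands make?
First find the time 1 hour and 45 minutes after 4:45.
Total minutes: 4 x 60 + 45 + 1 x 60 + 45 = 390.
390 mod 720 = 390 minutes = 6:30.
Now compute the angle at 6:30:
Hour hand: 6 x 30 + 30 x 0.5 = 195 degrees
Minute hand: 30 x 6 = 180 degrees
Difference: |195 - 180| = 15 degrees
The angle is 15 degrees

Final answer: 15 degrees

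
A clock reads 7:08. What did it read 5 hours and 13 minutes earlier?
Starting time: 7:08 = 428 total minutes past 12:00
Subtracting: 5 hours and 13 minutes = 313 minutes
428 - 313 = 115 minutes
= 1 hour and 55 minutes past 12:00 = 1:55

Final answer: 1:55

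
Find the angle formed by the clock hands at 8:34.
Hour hand position: 8 x 30 + 34 x 0.5 = 257 degrees
Minute hand position: 34 x 6 = 204 degrees
Difference: |257 - 204| = 53 degrees
The angle between the hands is 53 degrees

Final answer: 53 degrees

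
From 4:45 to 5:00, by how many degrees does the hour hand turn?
The hour hand moves 0.5 degrees per minute.
Time elapsed: 5:00 - 4:45 = 15 minutes
Angular displacement: 15 x 0.5 = 7.5 degrees

Final answer: 7.5 degrees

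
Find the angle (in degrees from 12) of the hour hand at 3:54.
The hour hand moves 30 degrees per hour and 0.5 degrees per minute.
At 3:54: (3) x 30 + 54 x 0.5 = 90 + 27 = 117 degrees

Final answer: 117 degrees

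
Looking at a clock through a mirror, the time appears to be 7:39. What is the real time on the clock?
Reflection across the vertical (12-6) axis maps a hand at angle A degrees to (360 - A) degrees, which sends a reading of T minutes past 12:00 to (720 - T) minutes past 12:00.
Mirror reads 7:39 = 459 minutes past 12:00.
Actual time: (720 - 459) mod 720 = 261 minutes = 4:21.

Final answer: 4:21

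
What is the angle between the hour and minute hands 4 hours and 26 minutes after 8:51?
First find the time 4 hours and 26 minutes after 8:51.
Total minutes: 8 x 60 + 51 + 4 x 60 + 26 = 797.
797 mod 720 = 77 minutes = 1:17.
Now compute the angle at 1:17:
Hour hand: 1 x 30 + 17 x 0.5 = 38.5 degrees
Minute hand: 17 x 6 = 102 degrees
Difference: |38.5 - 102| = 63.5 degrees
The angle is 63.5 degrees

Final answer: 63.5 degrees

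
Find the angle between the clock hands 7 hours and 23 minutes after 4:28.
First find the time 7 hours and 23 minutes after 4:28.
Total minutes: 4 x 60 + 28 + 7 x 60 + 23 = 711.
711 mod 720 = 711 minutes = 11:51.
Now compute the angle at 11:51:
Hour hand: 11 x 30 + 51 x 0.5 = 355.5 degrees
Minute hand: 51 x 6 = 306 degrees
Difference: |355.5 - 306| = 49.5 degrees
The angle is 49.5 degrees

Final answer: 49.5 degrees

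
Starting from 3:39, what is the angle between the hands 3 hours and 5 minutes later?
First find the time 3 hours and 5 minutes after 3:39.
Total minutes: 3 x 60 + 39 + 3 x 60 + 5 = 404.
404 mod 720 = 404 minutes = 6:44.
Now compute the angle at 6:44:
Hour hand: 6 x 30 + 44 x 0.5 = 202 degrees
Minute hand: 44 x 6 = 264 degrees
Difference: |202 - 264| = 62 degrees
The angle is 62 degrees

Final answer: 62 degrees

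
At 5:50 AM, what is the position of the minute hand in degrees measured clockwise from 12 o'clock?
The minute hand moves 6 degrees per minute.
At 5:50: 50 x 6 = 300 degrees

Final answer: 300 degrees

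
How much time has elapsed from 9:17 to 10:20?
From 9:17 to 10:20:
(10 x 60 + 20) - (9 x 60 + 17) = 620 - 557 = 63 minutes
= 1 hour and 3 minutes

Final answer: 1 hour and 3 minutes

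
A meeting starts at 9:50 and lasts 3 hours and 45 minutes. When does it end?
Starting time: 9:50
Adding 45 minutes to 50 minutes: 50 + 45 = 95 minutes = 1 hour and 35 minutes
Adding 3 hours: 9 + 3 + 1 (carry) = 13 - 12 = 1
Final time: 1:35

Final answer: 1:35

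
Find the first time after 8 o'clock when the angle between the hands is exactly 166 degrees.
At t minutes past 8:00, the hour hand is at 30 x 8 + 0.5t degrees and the minute hand is at 6t degrees.
The smaller angle between them is 166 degrees when |30H - 5.5t| = 166 or |30H - 5.5t| = 194.
With H = 8, solve 30 x 8 - 5.5t = +/- target for each target:
  t = (30 x 8 - 166) / 5.5 = 13.45
  t = (30 x 8 + 166) / 5.5 = 73.82 (outside (0, 60))
  t = (30 x 8 - 194) / 5.5 = 8.36
  t = (30 x 8 + 194) / 5.5 = 78.91 (outside (0, 60))
Valid solutions in (0, 60): {8.36, 13.45} minutes.
The first occurrence is t = 8.36 minutes.
The hands form a 166-degree angle at 8.36 minutes past 8:00.

Final answer: 8.36 minutes past 8:00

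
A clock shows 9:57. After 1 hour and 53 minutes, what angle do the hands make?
First find the time 1 hour and 53 minutes after 9:57.
Total minutes: 9 x 60 + 57 + 1 x 60 + 53 = 710.
710 mod 720 = 710 minutes = 11:50.
Now compute the angle at 11:50:
Hour hand: 11 x 30 + 50 x 0.5 = 355 degrees
Minute hand: 50 x 6 = 300 degrees
Difference: |355 - 300| = 55 degrees
The angle is 55 degrees

Final answer: 55 degrees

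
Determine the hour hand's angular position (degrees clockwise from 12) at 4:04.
The hour hand moves 30 degrees per hour and 0.5 degrees per minute.
At 4:04: (4) x 30 + 4 x 0.5 = 120 + 2 = 122 degrees

Final answer: 122 degrees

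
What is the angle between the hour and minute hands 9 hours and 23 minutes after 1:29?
First find the time 9 hours and 23 minutes after 1:29.
Total minutes: 1 x 60 + 29 + 9 x 60 + 23 = 652.
652 mod 720 = 652 minutes = 10:52.
Now compute the angle at 10:52:
Hour hand: 10 x 30 + 52 x 0.5 = 326 degrees
Minute hand: 52 x 6 = 312 degrees
Difference: |326 - 312| = 14 degrees
The angle is 14 degrees

Final answer: 14 degrees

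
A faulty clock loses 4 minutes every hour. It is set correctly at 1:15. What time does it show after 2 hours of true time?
For every 60 true minutes, the faulty clock advances 60 - 4 = 56 minutes.
True elapsed: 2 hours = 120 minutes.
Faulty clock advances: 120 x 56/60 = 112 minutes (drift: 8 minutes behind).
Shown time: 1:15 + 112 minutes = 3:07.

Final answer: 3:07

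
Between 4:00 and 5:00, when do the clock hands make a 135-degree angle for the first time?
At t minutes past 4:00, the hour hand is at 30 x 4 + 0.5t degrees and the minute hand is at 6t degrees.
The smaller angle between them is 135 degrees when |30H - 5.5t| = 135 or |30H - 5.5t| = 225.
With H = 4, solve 30 x 4 - 5.5t = +/- target for each target:
  t = (30 x 4 - 135) / 5.5 = -2.73 (outside (0, 60))
  t = (30 x 4 + 135) / 5.5 = 46.36
  t = (30 x 4 - 225) / 5.5 = -19.09 (outside (0, 60))
  t = (30 x 4 + 225) / 5.5 = 62.73 (outside (0, 60))
Valid solutions in (0, 60): {46.36} minutes.
The first occurrence is t = 46.36 minutes.
The hands form a 135-degree angle at 46.36 minutes past 4:00.

Final answer: 46.36 minutes past 4:00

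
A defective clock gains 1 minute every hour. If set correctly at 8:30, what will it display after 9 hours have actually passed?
For every 60 true minutes, the faulty clock advances 60 + 1 = 61 minutes.
True elapsed: 9 hours = 540 minutes.
Faulty clock advances: 540 x 61/60 = 549 minutes (drift: 9 minutes ahead).
Shown time: 8:30 + 549 minutes = 5:39.

Final answer: 5:39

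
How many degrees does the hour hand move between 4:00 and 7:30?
The hour hand moves 0.5 degrees per minute.
Time elapsed: 7:30 - 4:00 = 210 minutes
Angular displacement: 210 x 0.5 = 105 degrees

Final answer: 105 degrees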